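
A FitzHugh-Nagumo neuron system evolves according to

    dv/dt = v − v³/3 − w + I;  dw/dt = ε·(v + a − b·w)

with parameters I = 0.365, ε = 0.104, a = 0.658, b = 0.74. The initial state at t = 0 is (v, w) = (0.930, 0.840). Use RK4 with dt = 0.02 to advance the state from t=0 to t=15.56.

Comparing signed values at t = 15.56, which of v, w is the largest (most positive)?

largest component: w

t=0.000: state=(0.930, 0.840)
step 1 (dt=0.02): k1=(0.187, 0.101), k2=(0.186, 0.101), k3=(0.186, 0.101), k4=(0.185, 0.101); state += dt/6·(k1+2k2+2k3+k4)
t=0.020: state=(0.934, 0.842)
t=0.040: state=(0.937, 0.844)
t=0.060: state=(0.941, 0.846)
continuing one RK4 step at a time; state shown every 50 steps (Δt=1):
t=1.000: state=(1.068, 0.945)
t=2.000: state=(1.094, 1.050)
t=3.000: state=(1.022, 1.144)
t=4.000: state=(0.866, 1.221)
t=5.000: state=(0.582, 1.270)
t=6.000: state=(-0.029, 1.273)
t=7.000: state=(-1.354, 1.179)
t=8.000: state=(-1.954, 0.981)
t=9.000: state=(-1.933, 0.778)
t=10.000: state=(-1.866, 0.597)
t=11.000: state=(-1.797, 0.435)
t=12.000: state=(-1.729, 0.292)
t=13.000: state=(-1.662, 0.167)
t=14.000: state=(-1.596, 0.057)
t=15.000: state=(-1.530, -0.038)
t=15.560: state=(-1.493, -0.085)
compare at T: v=-1.493, w=-0.085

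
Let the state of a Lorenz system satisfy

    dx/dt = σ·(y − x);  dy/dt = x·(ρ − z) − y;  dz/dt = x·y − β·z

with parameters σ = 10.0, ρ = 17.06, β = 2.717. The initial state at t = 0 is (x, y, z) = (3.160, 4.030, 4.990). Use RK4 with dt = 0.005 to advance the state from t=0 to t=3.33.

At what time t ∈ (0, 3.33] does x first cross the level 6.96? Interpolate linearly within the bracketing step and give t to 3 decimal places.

t = 0.153

t=0.000: state=(3.160, 4.030, 4.990)
step 1 (dt=0.005): k1=(8.700, 34.111, -0.823), k2=(9.335, 34.295, -0.458), k3=(9.324, 34.311, -0.453), k4=(9.949, 34.510, -0.079); state += dt/6·(k1+2k2+2k3+k4)
t=0.005: state=(3.207, 4.202, 4.988)
t=0.010: state=(3.259, 4.375, 4.989)
t=0.015: state=(3.318, 4.551, 4.995)
t=0.150: state=(6.838, 10.666, 7.861)
next step: t=0.155: state=(7.031, 10.926, 8.126) — x has crossed 6.96
linear interpolation between t=0.150 (6.83774) and t=0.155 (7.03083) → t≈0.153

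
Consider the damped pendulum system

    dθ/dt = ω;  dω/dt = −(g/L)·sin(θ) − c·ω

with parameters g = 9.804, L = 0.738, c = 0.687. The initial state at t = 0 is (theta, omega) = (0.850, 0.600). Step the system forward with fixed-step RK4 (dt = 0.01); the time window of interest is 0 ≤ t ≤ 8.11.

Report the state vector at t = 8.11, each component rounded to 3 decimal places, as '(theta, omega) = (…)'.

t=0.000: state=(0.850, 0.600)
step 1 (dt=0.01): k1=(0.600, -10.393), k2=(0.548, -10.383), k3=(0.548, -10.381), k4=(0.496, -10.369); state += dt/6·(k1+2k2+2k3+k4)
t=0.010: state=(0.855, 0.496)
t=0.020: state=(0.860, 0.393)
t=0.030: state=(0.863, 0.289)
continuing one RK4 step at a time; state shown every 50 steps (Δt=0.5):
t=0.500: state=(0.107, -2.651)
t=1.000: state=(-0.624, 0.327)
t=1.500: state=(0.133, 1.773)
t=2.000: state=(0.393, -0.852)
t=2.500: state=(-0.239, -0.940)
t=3.000: state=(-0.187, 0.965)
t=3.500: state=(0.241, 0.293)
t=4.000: state=(0.038, -0.802)
t=4.500: state=(-0.186, 0.109)
t=5.000: state=(0.047, 0.525)
t=5.500: state=(0.113, -0.288)
t=6.000: state=(-0.079, -0.256)
t=6.500: state=(-0.048, 0.308)
t=7.000: state=(0.075, 0.057)
t=7.500: state=(0.004, -0.242)
t=8.000: state=(-0.055, 0.057)
t=8.110: state=(-0.045, 0.124)

(theta, omega) = (-0.045, 0.124)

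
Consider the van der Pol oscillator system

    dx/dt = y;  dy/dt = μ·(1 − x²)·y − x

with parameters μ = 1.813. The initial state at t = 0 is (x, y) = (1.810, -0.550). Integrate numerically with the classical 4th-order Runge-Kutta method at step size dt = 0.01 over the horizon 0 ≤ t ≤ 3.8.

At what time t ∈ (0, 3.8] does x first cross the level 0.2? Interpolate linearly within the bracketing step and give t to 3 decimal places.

t = 1.878

t=0.000: state=(1.810, -0.550)
step 1 (dt=0.01): k1=(-0.550, 0.460), k2=(-0.548, 0.443), k3=(-0.548, 0.443), k4=(-0.546, 0.427); state += dt/6·(k1+2k2+2k3+k4)
t=0.010: state=(1.805, -0.546)
t=0.020: state=(1.799, -0.541)
t=0.030: state=(1.794, -0.538)
continuing one RK4 step at a time; state shown every 20 steps (Δt=0.2):
t=0.200: state=(1.706, -0.506)
t=0.400: state=(1.604, -0.516)
t=0.600: state=(1.497, -0.555)
t=0.800: state=(1.381, -0.616)
t=1.000: state=(1.249, -0.705)
t=1.200: state=(1.096, -0.835)
t=1.400: state=(0.910, -1.034)
t=1.600: state=(0.675, -1.350)
t=1.800: state=(0.357, -1.873)
t=1.870: state=(0.217, -2.126)
next step: t=1.880: state=(0.195, -2.165) — x has crossed 0.2
linear interpolation between t=1.870 (0.21690) and t=1.880 (0.19545) → t≈1.878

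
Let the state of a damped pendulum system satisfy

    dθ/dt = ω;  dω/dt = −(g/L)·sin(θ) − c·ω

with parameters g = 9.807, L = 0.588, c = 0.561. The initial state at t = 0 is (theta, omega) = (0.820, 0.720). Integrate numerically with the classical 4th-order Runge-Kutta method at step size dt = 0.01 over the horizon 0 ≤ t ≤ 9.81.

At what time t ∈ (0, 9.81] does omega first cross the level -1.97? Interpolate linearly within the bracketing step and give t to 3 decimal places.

t = 0.235

t=0.000: state=(0.820, 0.720)
step 1 (dt=0.01): k1=(0.720, -12.598), k2=(0.657, -12.604), k3=(0.657, -12.600), k4=(0.594, -12.602); state += dt/6·(k1+2k2+2k3+k4)
t=0.010: state=(0.827, 0.594)
t=0.020: state=(0.832, 0.468)
t=0.030: state=(0.836, 0.342)
t=0.230: state=(0.666, -1.927)
next step: t=0.240: state=(0.647, -2.018) — omega has crossed -1.97
linear interpolation between t=0.230 (-1.92721) and t=0.240 (-2.01795) → t≈0.235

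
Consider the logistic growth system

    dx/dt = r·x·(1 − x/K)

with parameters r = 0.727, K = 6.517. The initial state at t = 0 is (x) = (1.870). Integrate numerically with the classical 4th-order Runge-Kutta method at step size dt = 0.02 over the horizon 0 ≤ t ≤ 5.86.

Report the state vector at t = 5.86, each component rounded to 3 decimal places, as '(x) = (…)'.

(x) = (6.296)

t=0.000: state=(1.870)
step 1 (dt=0.02): k1=(0.969), k2=(0.972), k3=(0.972), k4=(0.975); state += dt/6·(k1+2k2+2k3+k4)
t=0.020: state=(1.889)
t=0.040: state=(1.909)
t=0.060: state=(1.929)
continuing one RK4 step at a time; state shown every 10 steps (Δt=0.2):
t=0.200: state=(2.070)
t=0.400: state=(2.280)
t=0.600: state=(2.500)
t=0.800: state=(2.728)
t=1.000: state=(2.961)
t=1.200: state=(3.197)
t=1.400: state=(3.434)
t=1.600: state=(3.668)
t=1.800: state=(3.899)
t=2.000: state=(4.123)
t=2.200: state=(4.339)
t=2.400: state=(4.544)
t=2.600: state=(4.738)
t=2.800: state=(4.920)
t=3.000: state=(5.089)
t=3.200: state=(5.244)
t=3.400: state=(5.387)
t=3.600: state=(5.516)
t=3.800: state=(5.633)
t=4.000: state=(5.739)
t=4.200: state=(5.833)
t=4.400: state=(5.917)
t=4.600: state=(5.992)
t=4.800: state=(6.058)
t=5.000: state=(6.116)
t=5.200: state=(6.167)
t=5.400: state=(6.212)
t=5.600: state=(6.252)
t=5.800: state=(6.287)
t=5.860: state=(6.296)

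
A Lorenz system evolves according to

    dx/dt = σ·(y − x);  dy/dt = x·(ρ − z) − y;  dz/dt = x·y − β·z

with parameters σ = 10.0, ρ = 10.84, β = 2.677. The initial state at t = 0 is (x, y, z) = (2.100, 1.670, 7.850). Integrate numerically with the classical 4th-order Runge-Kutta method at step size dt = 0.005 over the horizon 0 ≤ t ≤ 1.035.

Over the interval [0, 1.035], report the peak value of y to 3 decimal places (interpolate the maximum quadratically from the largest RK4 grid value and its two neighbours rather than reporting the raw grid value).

t=0.000: state=(2.100, 1.670, 7.850)
step 1 (dt=0.005): k1=(-4.300, 4.609, -17.507), k2=(-4.077, 4.657, -17.384), k3=(-4.082, 4.658, -17.384), k4=(-3.863, 4.705, -17.260); state += dt/6·(k1+2k2+2k3+k4)
t=0.005: state=(2.080, 1.693, 7.763)
t=0.010: state=(2.061, 1.717, 7.677)
t=0.015: state=(2.045, 1.741, 7.593)
continuing one RK4 step at a time; state shown every 10 steps (Δt=0.05):
t=0.050: state=(1.984, 1.925, 7.037)
t=0.100: state=(2.025, 2.236, 6.349)
t=0.150: state=(2.186, 2.616, 5.792)
t=0.200: state=(2.452, 3.083, 5.375)
t=0.250: state=(2.818, 3.652, 5.117)
t=0.300: state=(3.288, 4.332, 5.046)
t=0.350: state=(3.863, 5.119, 5.206)
t=0.400: state=(4.539, 5.981, 5.648)
t=0.450: state=(5.292, 6.844, 6.423)
t=0.500: state=(6.067, 7.582, 7.548)
t=0.550: state=(6.770, 8.023, 8.965)
t=0.600: state=(7.276, 8.006, 10.500)
t=0.650: state=(7.467, 7.477, 11.879)
t=0.700: state=(7.283, 6.550, 12.826)
t=0.750: state=(6.764, 5.467, 13.198)
t=0.800: state=(6.037, 4.478, 13.029)
t=0.850: state=(5.254, 3.725, 12.473)
t=0.900: state=(4.541, 3.242, 11.701)
t=0.950: state=(3.970, 2.993, 10.850)
t=1.000: state=(3.565, 2.922, 10.007)
t=1.035: state=(3.379, 2.954, 9.452)
largest grid value and its neighbours: y(0.570)=8.07753, y(0.575)=8.07875, y(0.580)=8.07480
parabola through these three points peaks at t≈0.574 with y≈8.07893

max y = 8.079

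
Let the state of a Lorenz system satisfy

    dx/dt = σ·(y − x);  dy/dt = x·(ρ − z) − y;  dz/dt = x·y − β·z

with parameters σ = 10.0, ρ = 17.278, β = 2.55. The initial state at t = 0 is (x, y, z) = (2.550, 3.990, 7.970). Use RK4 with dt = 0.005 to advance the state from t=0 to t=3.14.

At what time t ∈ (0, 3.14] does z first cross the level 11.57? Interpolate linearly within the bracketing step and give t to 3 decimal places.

t=0.000: state=(2.550, 3.990, 7.970)
step 1 (dt=0.005): k1=(14.400, 19.745, -10.149), k2=(14.534, 20.097, -9.813), k3=(14.539, 20.097, -9.812), k4=(14.678, 20.450, -9.470); state += dt/6·(k1+2k2+2k3+k4)
t=0.005: state=(2.623, 4.090, 7.921)
t=0.010: state=(2.697, 4.195, 7.875)
t=0.015: state=(2.772, 4.302, 7.833)
continuing one RK4 step at a time; state shown every 40 steps (Δt=0.2):
t=0.200: state=(7.268, 10.607, 10.594)
t=0.215: state=(7.772, 11.153, 11.401)
next step: t=0.220: state=(7.941, 11.322, 11.696) — z has crossed 11.57
linear interpolation between t=0.215 (11.40130) and t=0.220 (11.69556) → t≈0.218

t = 0.218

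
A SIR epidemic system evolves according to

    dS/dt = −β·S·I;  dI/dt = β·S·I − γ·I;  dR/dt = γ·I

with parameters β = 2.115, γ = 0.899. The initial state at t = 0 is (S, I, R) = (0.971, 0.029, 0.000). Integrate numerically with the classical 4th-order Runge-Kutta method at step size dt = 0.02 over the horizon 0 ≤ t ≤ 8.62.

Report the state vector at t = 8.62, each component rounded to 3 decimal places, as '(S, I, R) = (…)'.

t=0.000: state=(0.971, 0.029, 0.000)
step 1 (dt=0.02): k1=(-0.060, 0.033, 0.026), k2=(-0.060, 0.034, 0.026), k3=(-0.060, 0.034, 0.026), k4=(-0.061, 0.034, 0.027); state += dt/6·(k1+2k2+2k3+k4)
t=0.020: state=(0.970, 0.030, 0.001)
t=0.040: state=(0.969, 0.030, 0.001)
t=0.060: state=(0.967, 0.031, 0.002)
continuing one RK4 step at a time; state shown every 25 steps (Δt=0.5):
t=0.500: state=(0.932, 0.051, 0.018)
t=1.000: state=(0.869, 0.084, 0.047)
t=1.500: state=(0.777, 0.128, 0.095)
t=2.000: state=(0.662, 0.175, 0.163)
t=2.500: state=(0.539, 0.211, 0.251)
t=3.000: state=(0.427, 0.224, 0.349)
t=3.500: state=(0.338, 0.214, 0.448)
t=4.000: state=(0.273, 0.188, 0.539)
t=4.500: state=(0.228, 0.156, 0.616)
t=5.000: state=(0.196, 0.124, 0.679)
t=5.500: state=(0.175, 0.097, 0.729)
t=6.000: state=(0.160, 0.073, 0.767)
t=6.500: state=(0.149, 0.055, 0.795)
t=7.000: state=(0.142, 0.041, 0.817)
t=7.500: state=(0.137, 0.030, 0.833)
t=8.000: state=(0.133, 0.022, 0.845)
t=8.500: state=(0.130, 0.016, 0.853)
t=8.620: state=(0.130, 0.015, 0.855)

(S, I, R) = (0.130, 0.015, 0.855)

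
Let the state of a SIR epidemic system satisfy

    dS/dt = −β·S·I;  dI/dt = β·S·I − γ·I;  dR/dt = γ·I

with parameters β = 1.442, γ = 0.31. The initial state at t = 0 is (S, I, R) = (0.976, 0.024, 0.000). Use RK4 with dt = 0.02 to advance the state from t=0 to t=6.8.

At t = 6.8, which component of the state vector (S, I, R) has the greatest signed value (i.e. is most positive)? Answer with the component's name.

largest component: R

t=0.000: state=(0.976, 0.024, 0.000)
step 1 (dt=0.02): k1=(-0.034, 0.026, 0.007), k2=(-0.034, 0.027, 0.008), k3=(-0.034, 0.027, 0.008), k4=(-0.035, 0.027, 0.008); state += dt/6·(k1+2k2+2k3+k4)
t=0.020: state=(0.975, 0.025, 0.000)
t=0.040: state=(0.975, 0.025, 0.000)
t=0.060: state=(0.974, 0.026, 0.000)
continuing one RK4 step at a time; state shown every 25 steps (Δt=0.5):
t=0.500: state=(0.954, 0.041, 0.005)
t=1.000: state=(0.917, 0.069, 0.013)
t=1.500: state=(0.860, 0.113, 0.027)
t=2.000: state=(0.776, 0.175, 0.049)
t=2.500: state=(0.666, 0.252, 0.082)
t=3.000: state=(0.539, 0.333, 0.128)
t=3.500: state=(0.413, 0.402, 0.185)
t=4.000: state=(0.304, 0.445, 0.251)
t=4.500: state=(0.219, 0.460, 0.321)
t=5.000: state=(0.157, 0.450, 0.392)
t=5.500: state=(0.115, 0.425, 0.460)
t=6.000: state=(0.085, 0.391, 0.524)
t=6.500: state=(0.065, 0.353, 0.581)
t=6.800: state=(0.056, 0.331, 0.613)
compare at T: S=0.056, I=0.331, R=0.613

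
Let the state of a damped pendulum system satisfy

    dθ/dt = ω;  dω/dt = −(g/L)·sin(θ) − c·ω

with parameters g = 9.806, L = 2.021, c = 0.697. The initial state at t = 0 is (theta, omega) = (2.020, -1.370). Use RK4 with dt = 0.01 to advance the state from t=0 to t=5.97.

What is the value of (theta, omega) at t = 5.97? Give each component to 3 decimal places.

t=0.000: state=(2.020, -1.370)
step 1 (dt=0.01): k1=(-1.370, -3.416), k2=(-1.387, -3.418), k3=(-1.387, -3.418), k4=(-1.404, -3.421); state += dt/6·(k1+2k2+2k3+k4)
t=0.010: state=(2.006, -1.404)
t=0.020: state=(1.992, -1.438)
t=0.030: state=(1.977, -1.473)
continuing one RK4 step at a time; state shown every 20 steps (Δt=0.2):
t=0.200: state=(1.677, -2.057)
t=0.400: state=(1.201, -2.679)
t=0.600: state=(0.623, -3.037)
t=0.800: state=(0.019, -2.915)
t=1.000: state=(-0.510, -2.304)
t=1.200: state=(-0.884, -1.413)
t=1.400: state=(-1.072, -0.470)
t=1.600: state=(-1.077, 0.394)
t=1.800: state=(-0.924, 1.109)
t=2.000: state=(-0.648, 1.607)
t=2.200: state=(-0.301, 1.809)
t=2.400: state=(0.053, 1.680)
t=2.600: state=(0.352, 1.271)
t=2.800: state=(0.551, 0.701)
t=3.000: state=(0.630, 0.098)
t=3.200: state=(0.594, -0.442)
t=3.400: state=(0.463, -0.845)
t=3.600: state=(0.269, -1.059)
t=3.800: state=(0.053, -1.064)
t=4.000: state=(-0.144, -0.880)
t=4.200: state=(-0.290, -0.564)
t=4.400: state=(-0.366, -0.193)
t=4.600: state=(-0.368, 0.163)
t=4.800: state=(-0.306, 0.444)
t=5.000: state=(-0.198, 0.614)
t=5.200: state=(-0.069, 0.654)
t=5.400: state=(0.055, 0.572)
t=5.600: state=(0.154, 0.400)
t=5.800: state=(0.212, 0.179)
t=5.970: state=(0.226, -0.012)

(theta, omega) = (0.226, -0.012)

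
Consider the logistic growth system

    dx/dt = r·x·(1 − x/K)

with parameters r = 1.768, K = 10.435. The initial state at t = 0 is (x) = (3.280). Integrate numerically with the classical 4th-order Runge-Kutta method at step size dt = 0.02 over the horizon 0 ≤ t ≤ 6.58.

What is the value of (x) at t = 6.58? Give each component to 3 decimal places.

t=0.000: state=(3.280)
step 1 (dt=0.02): k1=(3.976), k2=(4.002), k3=(4.002), k4=(4.028); state += dt/6·(k1+2k2+2k3+k4)
t=0.020: state=(3.360)
t=0.040: state=(3.441)
t=0.060: state=(3.523)
continuing one RK4 step at a time; state shown every 25 steps (Δt=0.5):
t=0.500: state=(5.489)
t=1.000: state=(7.604)
t=1.500: state=(9.044)
t=2.000: state=(9.812)
t=2.500: state=(10.168)
t=3.000: state=(10.323)
t=3.500: state=(10.388)
t=4.000: state=(10.416)
t=4.500: state=(10.427)
t=5.000: state=(10.432)
t=5.500: state=(10.434)
t=6.000: state=(10.434)
t=6.500: state=(10.435)
t=6.580: state=(10.435)

(x) = (10.435)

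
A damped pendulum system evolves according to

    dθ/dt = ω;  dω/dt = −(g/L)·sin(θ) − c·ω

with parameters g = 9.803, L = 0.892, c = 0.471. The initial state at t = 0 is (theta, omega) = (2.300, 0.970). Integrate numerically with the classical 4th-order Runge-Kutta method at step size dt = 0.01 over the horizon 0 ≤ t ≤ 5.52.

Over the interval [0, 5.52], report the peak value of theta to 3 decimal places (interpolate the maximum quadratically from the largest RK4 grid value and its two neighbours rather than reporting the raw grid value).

max theta = 2.357

t=0.000: state=(2.300, 0.970)
step 1 (dt=0.01): k1=(0.970, -8.652), k2=(0.927, -8.596), k3=(0.927, -8.598), k4=(0.884, -8.543); state += dt/6·(k1+2k2+2k3+k4)
t=0.010: state=(2.309, 0.884)
t=0.020: state=(2.318, 0.799)
t=0.030: state=(2.325, 0.715)
continuing one RK4 step at a time; state shown every 20 steps (Δt=0.2):
t=0.200: state=(2.332, -0.621)
t=0.400: state=(2.050, -2.236)
t=0.600: state=(1.421, -4.061)
t=0.800: state=(0.459, -5.341)
t=1.000: state=(-0.581, -4.700)
t=1.200: state=(-1.319, -2.561)
t=1.400: state=(-1.597, -0.245)
t=1.600: state=(-1.431, 1.871)
t=1.800: state=(-0.871, 3.614)
t=2.000: state=(-0.062, 4.214)
t=2.200: state=(0.699, 3.147)
t=2.400: state=(1.136, 1.166)
t=2.600: state=(1.162, -0.881)
t=2.800: state=(0.807, -2.569)
t=3.000: state=(0.195, -3.345)
t=3.200: state=(-0.438, -2.764)
t=3.400: state=(-0.846, -1.221)
t=3.600: state=(-0.912, 0.543)
t=3.800: state=(-0.649, 1.999)
t=4.000: state=(-0.166, 2.656)
t=4.200: state=(0.339, 2.215)
t=4.400: state=(0.665, 0.968)
t=4.600: state=(0.712, -0.492)
t=4.800: state=(0.488, -1.660)
t=5.000: state=(0.096, -2.120)
t=5.200: state=(-0.300, -1.696)
t=5.400: state=(-0.541, -0.652)
t=5.520: state=(-0.576, 0.071)
largest grid value and its neighbours: theta(0.110)=2.35645, theta(0.120)=2.35678, theta(0.130)=2.35634
parabola through these three points peaks at t≈0.119 with theta≈2.35679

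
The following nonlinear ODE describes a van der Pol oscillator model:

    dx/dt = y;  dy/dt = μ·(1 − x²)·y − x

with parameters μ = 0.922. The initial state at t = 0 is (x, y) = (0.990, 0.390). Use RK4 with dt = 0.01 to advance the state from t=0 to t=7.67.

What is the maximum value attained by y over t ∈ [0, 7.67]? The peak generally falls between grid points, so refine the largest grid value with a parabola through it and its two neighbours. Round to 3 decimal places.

max y = 2.562

t=0.000: state=(0.990, 0.390)
step 1 (dt=0.01): k1=(0.390, -0.983), k2=(0.385, -0.986), k3=(0.385, -0.986), k4=(0.380, -0.990); state += dt/6·(k1+2k2+2k3+k4)
t=0.010: state=(0.994, 0.380)
t=0.020: state=(0.998, 0.370)
t=0.030: state=(1.001, 0.360)
continuing one RK4 step at a time; state shown every 25 steps (Δt=0.25):
t=0.250: state=(1.055, 0.130)
t=0.500: state=(1.055, -0.135)
t=0.750: state=(0.989, -0.389)
t=1.000: state=(0.861, -0.638)
t=1.250: state=(0.668, -0.904)
t=1.500: state=(0.405, -1.211)
t=1.750: state=(0.058, -1.570)
t=2.000: state=(-0.380, -1.919)
t=2.250: state=(-0.882, -2.031)
t=2.500: state=(-1.351, -1.635)
t=2.750: state=(-1.668, -0.877)
t=3.000: state=(-1.798, -0.200)
t=3.250: state=(-1.789, 0.232)
t=3.500: state=(-1.696, 0.494)
t=3.750: state=(-1.549, 0.679)
t=4.000: state=(-1.358, 0.847)
t=4.250: state=(-1.123, 1.040)
t=4.500: state=(-0.833, 1.296)
t=4.750: state=(-0.467, 1.651)
t=5.000: state=(0.002, 2.113)
t=5.250: state=(0.586, 2.518)
t=5.500: state=(1.216, 2.382)
t=5.750: state=(1.710, 1.483)
t=6.000: state=(1.951, 0.496)
t=6.250: state=(1.992, -0.108)
t=6.500: state=(1.922, -0.417)
t=6.750: state=(1.794, -0.593)
t=7.000: state=(1.629, -0.727)
t=7.250: state=(1.430, -0.864)
t=7.500: state=(1.194, -1.035)
t=7.670: state=(1.006, -1.185)
largest grid value and its neighbours: y(5.330)=2.56135, y(5.340)=2.56172, y(5.350)=2.56085
parabola through these three points peaks at t≈5.338 with y≈2.56175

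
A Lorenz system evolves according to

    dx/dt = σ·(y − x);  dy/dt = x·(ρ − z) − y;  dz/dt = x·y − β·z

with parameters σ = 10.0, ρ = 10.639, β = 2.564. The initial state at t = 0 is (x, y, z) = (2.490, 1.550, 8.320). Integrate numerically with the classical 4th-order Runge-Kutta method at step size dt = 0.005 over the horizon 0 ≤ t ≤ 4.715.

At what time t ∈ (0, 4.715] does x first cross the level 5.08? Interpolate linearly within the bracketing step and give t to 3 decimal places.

t = 0.480

t=0.000: state=(2.490, 1.550, 8.320)
step 1 (dt=0.005): k1=(-9.400, 4.224, -17.473), k2=(-9.059, 4.267, -17.371), k3=(-9.067, 4.268, -17.370), k4=(-8.733, 4.310, -17.268); state += dt/6·(k1+2k2+2k3+k4)
t=0.005: state=(2.445, 1.571, 8.233)
t=0.010: state=(2.403, 1.593, 8.147)
t=0.015: state=(2.364, 1.615, 8.063)
continuing one RK4 step at a time; state shown every 40 steps (Δt=0.2):
t=0.200: state=(2.311, 2.772, 5.710)
t=0.400: state=(4.008, 5.236, 5.411)
t=0.475: state=(5.011, 6.430, 6.273)
next step: t=0.480: state=(5.082, 6.507, 6.356) — x has crossed 5.08
linear interpolation between t=0.475 (5.01075) and t=0.480 (5.08185) → t≈0.480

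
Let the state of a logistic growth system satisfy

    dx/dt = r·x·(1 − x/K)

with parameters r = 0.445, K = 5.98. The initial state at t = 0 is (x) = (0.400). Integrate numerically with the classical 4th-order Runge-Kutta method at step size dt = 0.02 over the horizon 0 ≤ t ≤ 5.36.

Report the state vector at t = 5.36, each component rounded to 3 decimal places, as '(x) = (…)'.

t=0.000: state=(0.400)
step 1 (dt=0.02): k1=(0.166), k2=(0.167), k3=(0.167), k4=(0.167); state += dt/6·(k1+2k2+2k3+k4)
t=0.020: state=(0.403)
t=0.040: state=(0.407)
t=0.060: state=(0.410)
continuing one RK4 step at a time; state shown every 10 steps (Δt=0.2):
t=0.200: state=(0.435)
t=0.400: state=(0.472)
t=0.600: state=(0.512)
t=0.800: state=(0.555)
t=1.000: state=(0.602)
t=1.200: state=(0.652)
t=1.400: state=(0.705)
t=1.600: state=(0.762)
t=1.800: state=(0.823)
t=2.000: state=(0.889)
t=2.200: state=(0.958)
t=2.400: state=(1.032)
t=2.600: state=(1.110)
t=2.800: state=(1.193)
t=3.000: state=(1.280)
t=3.200: state=(1.372)
t=3.400: state=(1.468)
t=3.600: state=(1.569)
t=3.800: state=(1.674)
t=4.000: state=(1.784)
t=4.200: state=(1.897)
t=4.400: state=(2.014)
t=4.600: state=(2.135)
t=4.800: state=(2.258)
t=5.000: state=(2.385)
t=5.200: state=(2.513)
t=5.360: state=(2.618)

(x) = (2.618)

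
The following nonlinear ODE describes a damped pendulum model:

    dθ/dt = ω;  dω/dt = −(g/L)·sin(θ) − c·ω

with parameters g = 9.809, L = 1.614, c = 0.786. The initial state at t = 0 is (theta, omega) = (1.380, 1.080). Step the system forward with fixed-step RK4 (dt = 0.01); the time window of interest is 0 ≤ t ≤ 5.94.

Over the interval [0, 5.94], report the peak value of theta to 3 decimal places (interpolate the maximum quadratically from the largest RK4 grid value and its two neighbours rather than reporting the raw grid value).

t=0.000: state=(1.380, 1.080)
step 1 (dt=0.01): k1=(1.080, -6.816), k2=(1.046, -6.795), k3=(1.046, -6.795), k4=(1.012, -6.774); state += dt/6·(k1+2k2+2k3+k4)
t=0.010: state=(1.390, 1.012)
t=0.020: state=(1.400, 0.945)
t=0.030: state=(1.409, 0.877)
continuing one RK4 step at a time; state shown every 20 steps (Δt=0.2):
t=0.200: state=(1.466, -0.193)
t=0.400: state=(1.316, -1.273)
t=0.600: state=(0.972, -2.111)
t=0.800: state=(0.498, -2.552)
t=1.000: state=(-0.011, -2.440)
t=1.200: state=(-0.444, -1.816)
t=1.400: state=(-0.719, -0.918)
t=1.600: state=(-0.809, 0.007)
t=1.800: state=(-0.726, 0.796)
t=2.000: state=(-0.508, 1.335)
t=2.200: state=(-0.214, 1.536)
t=2.400: state=(0.083, 1.379)
t=2.600: state=(0.319, 0.943)
t=2.800: state=(0.451, 0.372)
t=3.000: state=(0.468, -0.190)
t=3.200: state=(0.383, -0.633)
t=3.400: state=(0.228, -0.881)
t=3.600: state=(0.046, -0.904)
t=3.800: state=(-0.120, -0.725)
t=4.000: state=(-0.235, -0.413)
t=4.200: state=(-0.283, -0.058)
t=4.400: state=(-0.261, 0.258)
t=4.600: state=(-0.186, 0.473)
t=4.800: state=(-0.081, 0.554)
t=5.000: state=(0.026, 0.501)
t=5.200: state=(0.112, 0.346)
t=5.400: state=(0.161, 0.138)
t=5.600: state=(0.168, -0.070)
t=5.800: state=(0.136, -0.233)
t=5.940: state=(0.098, -0.303)
largest grid value and its neighbours: theta(0.160)=1.46857, theta(0.170)=1.46874, theta(0.180)=1.46830
parabola through these three points peaks at t≈0.168 with theta≈1.46876

max theta = 1.469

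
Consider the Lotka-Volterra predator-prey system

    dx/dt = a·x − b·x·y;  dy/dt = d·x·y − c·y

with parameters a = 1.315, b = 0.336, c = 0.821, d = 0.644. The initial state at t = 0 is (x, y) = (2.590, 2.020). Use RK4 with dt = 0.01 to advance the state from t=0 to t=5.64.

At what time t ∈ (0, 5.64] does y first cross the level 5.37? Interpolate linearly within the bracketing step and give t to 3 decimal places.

t=0.000: state=(2.590, 2.020)
step 1 (dt=0.01): k1=(1.648, 1.711), k2=(1.646, 1.729), k3=(1.646, 1.729), k4=(1.643, 1.747); state += dt/6·(k1+2k2+2k3+k4)
t=0.010: state=(2.606, 2.037)
t=0.020: state=(2.623, 2.055)
t=0.030: state=(2.639, 2.073)
continuing one RK4 step at a time; state shown every 20 steps (Δt=0.2):
t=0.200: state=(2.903, 2.443)
t=0.400: state=(3.142, 3.063)
t=0.600: state=(3.237, 3.927)
t=0.800: state=(3.120, 5.031)
t=0.850: state=(3.054, 5.333)
next step: t=0.860: state=(3.039, 5.394) — y has crossed 5.37
linear interpolation between t=0.850 (5.33296) and t=0.860 (5.39415) → t≈0.856

t = 0.856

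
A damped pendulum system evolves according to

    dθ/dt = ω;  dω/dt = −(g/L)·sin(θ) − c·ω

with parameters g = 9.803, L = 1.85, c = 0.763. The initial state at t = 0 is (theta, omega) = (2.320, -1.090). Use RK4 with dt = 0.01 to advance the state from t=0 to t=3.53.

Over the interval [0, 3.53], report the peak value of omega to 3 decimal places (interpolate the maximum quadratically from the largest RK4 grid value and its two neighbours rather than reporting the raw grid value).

t=0.000: state=(2.320, -1.090)
step 1 (dt=0.01): k1=(-1.090, -3.048), k2=(-1.105, -3.056), k3=(-1.105, -3.057), k4=(-1.121, -3.065); state += dt/6·(k1+2k2+2k3+k4)
t=0.010: state=(2.309, -1.121)
t=0.020: state=(2.298, -1.151)
t=0.030: state=(2.286, -1.182)
continuing one RK4 step at a time; state shown every 20 steps (Δt=0.2):
t=0.200: state=(2.039, -1.735)
t=0.400: state=(1.622, -2.431)
t=0.600: state=(1.072, -3.034)
t=0.800: state=(0.434, -3.262)
t=1.000: state=(-0.193, -2.903)
t=1.200: state=(-0.695, -2.057)
t=1.400: state=(-1.003, -1.017)
t=1.600: state=(-1.104, -0.011)
t=1.800: state=(-1.017, 0.854)
t=2.000: state=(-0.777, 1.504)
t=2.200: state=(-0.435, 1.850)
t=2.400: state=(-0.062, 1.823)
t=2.600: state=(0.271, 1.453)
t=2.800: state=(0.505, 0.865)
t=3.000: state=(0.612, 0.211)
t=3.200: state=(0.593, -0.384)
t=3.400: state=(0.469, -0.832)
t=3.530: state=(0.348, -1.014)
largest grid value and its neighbours: omega(2.280)=1.88471, omega(2.290)=1.88477, omega(2.300)=1.88387
parabola through these three points peaks at t≈2.286 with omega≈1.88486

max omega = 1.885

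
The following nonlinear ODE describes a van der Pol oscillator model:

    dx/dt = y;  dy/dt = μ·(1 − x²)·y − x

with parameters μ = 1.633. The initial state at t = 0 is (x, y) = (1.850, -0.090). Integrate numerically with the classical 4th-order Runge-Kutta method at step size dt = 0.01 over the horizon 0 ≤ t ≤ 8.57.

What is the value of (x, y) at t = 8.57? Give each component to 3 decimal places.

(x, y) = (1.203, -0.779)

t=0.000: state=(1.850, -0.090)
step 1 (dt=0.01): k1=(-0.090, -1.494), k2=(-0.097, -1.464), k3=(-0.097, -1.465), k4=(-0.105, -1.436); state += dt/6·(k1+2k2+2k3+k4)
t=0.010: state=(1.849, -0.105)
t=0.020: state=(1.848, -0.119)
t=0.030: state=(1.847, -0.132)
continuing one RK4 step at a time; state shown every 50 steps (Δt=0.5):
t=0.500: state=(1.695, -0.441)
t=1.000: state=(1.434, -0.607)
t=1.500: state=(1.068, -0.894)
t=2.000: state=(0.463, -1.672)
t=2.500: state=(-0.801, -3.355)
t=3.000: state=(-1.957, -0.690)
t=3.500: state=(-1.959, 0.315)
t=4.000: state=(-1.761, 0.454)
t=4.500: state=(-1.506, 0.576)
t=5.000: state=(-1.167, 0.809)
t=5.500: state=(-0.639, 1.412)
t=6.000: state=(0.432, 3.062)
t=6.500: state=(1.840, 1.406)
t=7.000: state=(1.991, -0.242)
t=7.500: state=(1.812, -0.430)
t=8.000: state=(1.570, -0.542)
t=8.500: state=(1.256, -0.737)
t=8.570: state=(1.203, -0.779)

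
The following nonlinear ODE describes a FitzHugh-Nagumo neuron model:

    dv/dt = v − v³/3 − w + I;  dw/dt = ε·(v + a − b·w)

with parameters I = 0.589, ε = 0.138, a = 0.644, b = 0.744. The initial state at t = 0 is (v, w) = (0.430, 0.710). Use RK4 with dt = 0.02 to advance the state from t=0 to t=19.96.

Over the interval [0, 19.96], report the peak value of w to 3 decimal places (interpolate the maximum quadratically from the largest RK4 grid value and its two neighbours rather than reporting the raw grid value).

t=0.000: state=(0.430, 0.710)
step 1 (dt=0.02): k1=(0.282, 0.075), k2=(0.284, 0.076), k3=(0.284, 0.076), k4=(0.286, 0.076); state += dt/6·(k1+2k2+2k3+k4)
t=0.020: state=(0.436, 0.712)
t=0.040: state=(0.441, 0.713)
t=0.060: state=(0.447, 0.715)
continuing one RK4 step at a time; state shown every 50 steps (Δt=1):
t=1.000: state=(0.785, 0.804)
t=2.000: state=(1.160, 0.939)
t=3.000: state=(1.321, 1.098)
t=4.000: state=(1.291, 1.248)
t=5.000: state=(1.172, 1.372)
t=6.000: state=(0.995, 1.466)
t=7.000: state=(0.734, 1.521)
t=8.000: state=(0.263, 1.526)
t=9.000: state=(-0.820, 1.433)
t=10.000: state=(-1.853, 1.187)
t=11.000: state=(-1.901, 0.905)
t=12.000: state=(-1.810, 0.658)
t=13.000: state=(-1.711, 0.447)
t=14.000: state=(-1.611, 0.270)
t=15.000: state=(-1.509, 0.124)
t=16.000: state=(-1.406, 0.005)
t=17.000: state=(-1.300, -0.088)
t=18.000: state=(-1.187, -0.158)
t=19.000: state=(-1.063, -0.206)
t=19.960: state=(-0.925, -0.231)
largest grid value and its neighbours: w(7.580)=1.53205, w(7.600)=1.53206, w(7.620)=1.53204
parabola through these three points peaks at t≈7.595 with w≈1.53206

max w = 1.532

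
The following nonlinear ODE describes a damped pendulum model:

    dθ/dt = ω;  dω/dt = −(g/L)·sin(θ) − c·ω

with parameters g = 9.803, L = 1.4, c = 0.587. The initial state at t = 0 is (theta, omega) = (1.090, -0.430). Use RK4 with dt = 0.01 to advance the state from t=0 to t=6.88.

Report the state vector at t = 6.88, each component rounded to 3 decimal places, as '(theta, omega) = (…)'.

(theta, omega) = (0.071, 0.297)

t=0.000: state=(1.090, -0.430)
step 1 (dt=0.01): k1=(-0.430, -5.956), k2=(-0.460, -5.931), k3=(-0.460, -5.931), k4=(-0.489, -5.906); state += dt/6·(k1+2k2+2k3+k4)
t=0.010: state=(1.085, -0.489)
t=0.020: state=(1.080, -0.548)
t=0.030: state=(1.074, -0.606)
continuing one RK4 step at a time; state shown every 25 steps (Δt=0.25):
t=0.250: state=(0.812, -1.714)
t=0.500: state=(0.289, -2.331)
t=0.750: state=(-0.273, -2.003)
t=1.000: state=(-0.653, -0.969)
t=1.250: state=(-0.743, 0.242)
t=1.500: state=(-0.553, 1.213)
t=1.750: state=(-0.183, 1.636)
t=2.000: state=(0.207, 1.376)
t=2.250: state=(0.464, 0.624)
t=2.500: state=(0.509, -0.249)
t=2.750: state=(0.357, -0.916)
t=3.000: state=(0.088, -1.151)
t=3.250: state=(-0.178, -0.907)
t=3.500: state=(-0.339, -0.346)
t=3.750: state=(-0.347, 0.268)
t=4.000: state=(-0.220, 0.699)
t=4.250: state=(-0.025, 0.802)
t=4.500: state=(0.153, 0.577)
t=4.750: state=(0.247, 0.159)
t=5.000: state=(0.232, -0.263)
t=5.250: state=(0.129, -0.526)
t=5.500: state=(-0.010, -0.549)
t=5.750: state=(-0.127, -0.353)
t=6.000: state=(-0.178, -0.047)
t=6.250: state=(-0.152, 0.236)
t=6.500: state=(-0.071, 0.389)
t=6.750: state=(0.027, 0.368)
t=6.880: state=(0.071, 0.297)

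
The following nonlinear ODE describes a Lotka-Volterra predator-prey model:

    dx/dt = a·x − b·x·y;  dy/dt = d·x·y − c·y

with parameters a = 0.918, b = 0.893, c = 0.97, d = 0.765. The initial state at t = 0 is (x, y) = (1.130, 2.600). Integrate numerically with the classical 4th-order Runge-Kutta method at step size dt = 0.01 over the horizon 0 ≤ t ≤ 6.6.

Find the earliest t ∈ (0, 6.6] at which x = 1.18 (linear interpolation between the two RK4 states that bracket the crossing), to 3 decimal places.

t=0.000: state=(1.130, 2.600)
step 1 (dt=0.01): k1=(-1.586, -0.274), k2=(-1.574, -0.290), k3=(-1.574, -0.290), k4=(-1.561, -0.305); state += dt/6·(k1+2k2+2k3+k4)
t=0.010: state=(1.114, 2.597)
t=0.020: state=(1.099, 2.594)
t=0.030: state=(1.084, 2.590)
continuing one RK4 step at a time; state shown every 25 steps (Δt=0.25):
t=0.250: state=(0.807, 2.450)
t=0.500: state=(0.604, 2.196)
t=0.750: state=(0.480, 1.910)
t=1.000: state=(0.407, 1.630)
t=1.250: state=(0.366, 1.377)
t=1.500: state=(0.347, 1.156)
t=1.750: state=(0.345, 0.969)
t=2.000: state=(0.356, 0.813)
t=2.250: state=(0.379, 0.684)
t=2.500: state=(0.414, 0.579)
t=2.750: state=(0.462, 0.494)
t=3.000: state=(0.525, 0.426)
t=3.250: state=(0.604, 0.372)
t=3.500: state=(0.703, 0.331)
t=3.750: state=(0.824, 0.300)
t=4.000: state=(0.972, 0.280)
t=4.250: state=(1.151, 0.269)
t=4.280: state=(1.174, 0.268)
next step: t=4.290: state=(1.182, 0.268) — x has crossed 1.18
linear interpolation between t=4.280 (1.17436) and t=4.290 (1.18236) → t≈4.287

t = 4.287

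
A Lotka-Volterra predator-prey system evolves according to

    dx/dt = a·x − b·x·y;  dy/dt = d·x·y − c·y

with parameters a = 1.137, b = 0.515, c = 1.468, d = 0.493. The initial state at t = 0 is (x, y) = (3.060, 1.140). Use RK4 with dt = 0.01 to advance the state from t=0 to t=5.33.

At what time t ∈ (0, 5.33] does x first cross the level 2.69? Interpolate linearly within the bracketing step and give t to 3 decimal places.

t = 2.296

t=0.000: state=(3.060, 1.140)
step 1 (dt=0.01): k1=(1.683, 0.046), k2=(1.687, 0.051), k3=(1.687, 0.051), k4=(1.691, 0.056); state += dt/6·(k1+2k2+2k3+k4)
t=0.010: state=(3.077, 1.141)
t=0.020: state=(3.094, 1.141)
t=0.030: state=(3.111, 1.142)
continuing one RK4 step at a time; state shown every 20 steps (Δt=0.2):
t=0.200: state=(3.412, 1.169)
t=0.400: state=(3.784, 1.243)
t=0.600: state=(4.154, 1.371)
t=0.800: state=(4.486, 1.565)
t=1.000: state=(4.729, 1.840)
t=1.200: state=(4.825, 2.201)
t=1.400: state=(4.725, 2.632)
t=1.600: state=(4.418, 3.084)
t=1.800: state=(3.952, 3.478)
t=2.000: state=(3.418, 3.729)
t=2.200: state=(2.907, 3.796)
t=2.290: state=(2.702, 3.767)
next step: t=2.300: state=(2.681, 3.761) — x has crossed 2.69
linear interpolation between t=2.290 (2.70243) and t=2.300 (2.68085) → t≈2.296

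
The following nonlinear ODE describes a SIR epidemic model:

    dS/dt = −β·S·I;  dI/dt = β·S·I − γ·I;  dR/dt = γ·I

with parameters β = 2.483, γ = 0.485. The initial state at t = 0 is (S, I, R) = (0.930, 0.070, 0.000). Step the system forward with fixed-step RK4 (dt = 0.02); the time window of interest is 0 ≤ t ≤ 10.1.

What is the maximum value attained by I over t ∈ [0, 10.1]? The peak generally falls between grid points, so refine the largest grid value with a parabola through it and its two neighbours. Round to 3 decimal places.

t=0.000: state=(0.930, 0.070, 0.000)
step 1 (dt=0.02): k1=(-0.162, 0.128, 0.034), k2=(-0.164, 0.130, 0.035), k3=(-0.164, 0.130, 0.035), k4=(-0.167, 0.132, 0.035); state += dt/6·(k1+2k2+2k3+k4)
t=0.020: state=(0.927, 0.073, 0.001)
t=0.040: state=(0.923, 0.075, 0.001)
t=0.060: state=(0.920, 0.078, 0.002)
continuing one RK4 step at a time; state shown every 25 steps (Δt=0.5):
t=0.500: state=(0.810, 0.163, 0.027)
t=1.000: state=(0.606, 0.311, 0.084)
t=1.500: state=(0.376, 0.447, 0.177)
t=2.000: state=(0.207, 0.500, 0.293)
t=2.500: state=(0.112, 0.475, 0.413)
t=3.000: state=(0.065, 0.414, 0.521)
t=3.500: state=(0.040, 0.347, 0.613)
t=4.000: state=(0.027, 0.283, 0.689)
t=4.500: state=(0.020, 0.229, 0.751)
t=5.000: state=(0.015, 0.183, 0.801)
t=5.500: state=(0.013, 0.146, 0.841)
t=6.000: state=(0.011, 0.117, 0.873)
t=6.500: state=(0.009, 0.093, 0.898)
t=7.000: state=(0.008, 0.073, 0.918)
t=7.500: state=(0.008, 0.058, 0.934)
t=8.000: state=(0.007, 0.046, 0.947)
t=8.500: state=(0.007, 0.037, 0.957)
t=9.000: state=(0.007, 0.029, 0.964)
t=9.500: state=(0.006, 0.023, 0.971)
t=10.000: state=(0.006, 0.018, 0.976)
t=10.100: state=(0.006, 0.017, 0.976)
largest grid value and its neighbours: I(2.020)=0.49975, I(2.040)=0.49985, I(2.060)=0.49984
parabola through these three points peaks at t≈2.047 with I≈0.49986

max I = 0.500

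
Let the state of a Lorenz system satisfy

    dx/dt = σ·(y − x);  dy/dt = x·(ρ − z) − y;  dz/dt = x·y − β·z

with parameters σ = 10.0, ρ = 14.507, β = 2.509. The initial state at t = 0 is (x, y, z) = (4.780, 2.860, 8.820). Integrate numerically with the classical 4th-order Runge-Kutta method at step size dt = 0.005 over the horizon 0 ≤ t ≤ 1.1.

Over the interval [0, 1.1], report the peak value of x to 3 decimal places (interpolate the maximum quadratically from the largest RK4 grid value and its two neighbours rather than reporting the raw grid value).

max x = 8.394

t=0.000: state=(4.780, 2.860, 8.820)
step 1 (dt=0.005): k1=(-19.200, 24.324, -8.459), k2=(-18.112, 24.090, -8.255), k3=(-18.145, 24.104, -8.251), k4=(-17.088, 23.881, -8.049); state += dt/6·(k1+2k2+2k3+k4)
t=0.005: state=(4.689, 2.980, 8.779)
t=0.010: state=(4.609, 3.099, 8.739)
t=0.015: state=(4.538, 3.215, 8.702)
continuing one RK4 step at a time; state shown every 10 steps (Δt=0.05):
t=0.050: state=(4.270, 3.994, 8.500)
t=0.100: state=(4.391, 5.071, 8.415)
t=0.150: state=(4.893, 6.176, 8.648)
t=0.200: state=(5.637, 7.299, 9.299)
t=0.250: state=(6.516, 8.323, 10.446)
t=0.300: state=(7.392, 9.025, 12.072)
t=0.350: state=(8.081, 9.139, 13.986)
t=0.400: state=(8.390, 8.522, 15.792)
t=0.450: state=(8.197, 7.304, 17.040)
t=0.500: state=(7.538, 5.863, 17.471)
t=0.550: state=(6.598, 4.591, 17.140)
t=0.600: state=(5.605, 3.699, 16.295)
t=0.650: state=(4.737, 3.201, 15.202)
t=0.700: state=(4.085, 3.018, 14.045)
t=0.750: state=(3.668, 3.062, 12.937)
t=0.800: state=(3.470, 3.273, 11.938)
t=0.850: state=(3.462, 3.620, 11.088)
t=0.900: state=(3.621, 4.093, 10.420)
t=0.950: state=(3.930, 4.690, 9.969)
t=1.000: state=(4.377, 5.403, 9.778)
t=1.050: state=(4.950, 6.206, 9.899)
t=1.100: state=(5.621, 7.034, 10.381)
largest grid value and its neighbours: x(0.400)=8.38980, x(0.405)=8.39384, x(0.410)=8.39268
parabola through these three points peaks at t≈0.406 with x≈8.39404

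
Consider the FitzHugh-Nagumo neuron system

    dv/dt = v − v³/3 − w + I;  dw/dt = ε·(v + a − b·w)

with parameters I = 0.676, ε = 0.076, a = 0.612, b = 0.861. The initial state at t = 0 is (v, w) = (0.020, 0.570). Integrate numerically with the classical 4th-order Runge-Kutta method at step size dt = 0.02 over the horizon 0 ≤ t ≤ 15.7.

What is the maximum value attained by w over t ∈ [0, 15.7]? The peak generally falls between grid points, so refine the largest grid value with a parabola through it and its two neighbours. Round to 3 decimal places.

t=0.000: state=(0.020, 0.570)
step 1 (dt=0.02): k1=(0.126, 0.011), k2=(0.127, 0.011), k3=(0.127, 0.011), k4=(0.128, 0.011); state += dt/6·(k1+2k2+2k3+k4)
t=0.020: state=(0.023, 0.570)
t=0.040: state=(0.025, 0.570)
t=0.060: state=(0.028, 0.571)
continuing one RK4 step at a time; state shown every 50 steps (Δt=1):
t=1.000: state=(0.225, 0.587)
t=2.000: state=(0.694, 0.627)
t=3.000: state=(1.336, 0.708)
t=4.000: state=(1.606, 0.819)
t=5.000: state=(1.612, 0.931)
t=6.000: state=(1.559, 1.034)
t=7.000: state=(1.494, 1.126)
t=8.000: state=(1.425, 1.207)
t=9.000: state=(1.353, 1.278)
t=10.000: state=(1.276, 1.338)
t=11.000: state=(1.194, 1.390)
t=12.000: state=(1.101, 1.431)
t=13.000: state=(0.993, 1.462)
t=14.000: state=(0.855, 1.483)
t=15.000: state=(0.656, 1.490)
t=15.700: state=(0.434, 1.484)
largest grid value and its neighbours: w(14.920)=1.49023, w(14.940)=1.49023, w(14.960)=1.49022
parabola through these three points peaks at t≈14.938 with w≈1.49023

max w = 1.490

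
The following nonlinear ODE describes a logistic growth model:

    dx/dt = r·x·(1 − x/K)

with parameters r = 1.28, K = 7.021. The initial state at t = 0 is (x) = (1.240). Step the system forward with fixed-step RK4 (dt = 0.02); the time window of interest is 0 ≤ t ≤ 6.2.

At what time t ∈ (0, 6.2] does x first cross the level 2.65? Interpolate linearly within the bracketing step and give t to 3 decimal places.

t = 0.812

t=0.000: state=(1.240)
step 1 (dt=0.02): k1=(1.307), k2=(1.318), k3=(1.318), k4=(1.329); state += dt/6·(k1+2k2+2k3+k4)
t=0.020: state=(1.266)
t=0.040: state=(1.293)
t=0.060: state=(1.320)
continuing one RK4 step at a time; state shown every 25 steps (Δt=0.5):
t=0.500: state=(2.030)
t=0.800: state=(2.625)
next step: t=0.820: state=(2.667) — x has crossed 2.65
linear interpolation between t=0.800 (2.62524) and t=0.820 (2.66746) → t≈0.812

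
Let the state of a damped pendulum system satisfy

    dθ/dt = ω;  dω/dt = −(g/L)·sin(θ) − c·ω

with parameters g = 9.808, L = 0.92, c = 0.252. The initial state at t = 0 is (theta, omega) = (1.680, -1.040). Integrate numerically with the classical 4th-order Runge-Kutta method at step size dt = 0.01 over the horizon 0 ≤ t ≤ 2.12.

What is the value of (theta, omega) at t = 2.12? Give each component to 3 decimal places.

t=0.000: state=(1.680, -1.040)
step 1 (dt=0.01): k1=(-1.040, -10.335), k2=(-1.092, -10.328), k3=(-1.092, -10.328), k4=(-1.143, -10.321); state += dt/6·(k1+2k2+2k3+k4)
t=0.010: state=(1.669, -1.143)
t=0.020: state=(1.657, -1.246)
t=0.030: state=(1.644, -1.349)
continuing one RK4 step at a time; state shown every 10 steps (Δt=0.1):
t=0.100: state=(1.525, -2.065)
t=0.200: state=(1.268, -3.049)
t=0.300: state=(0.919, -3.907)
t=0.400: state=(0.496, -4.492)
t=0.500: state=(0.035, -4.654)
t=0.600: state=(-0.419, -4.335)
t=0.700: state=(-0.819, -3.615)
t=0.800: state=(-1.133, -2.652)
t=0.900: state=(-1.346, -1.589)
t=1.000: state=(-1.451, -0.511)
t=1.100: state=(-1.449, 0.548)
t=1.200: state=(-1.342, 1.572)
t=1.300: state=(-1.137, 2.529)
t=1.400: state=(-0.841, 3.346)
t=1.500: state=(-0.476, 3.907)
t=1.600: state=(-0.072, 4.093)
t=1.700: state=(0.328, 3.855)
t=1.800: state=(0.686, 3.245)
t=1.900: state=(0.969, 2.386)
t=2.000: state=(1.159, 1.403)
t=2.100: state=(1.249, 0.383)
t=2.120: state=(1.254, 0.179)

(theta, omega) = (1.254, 0.179)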